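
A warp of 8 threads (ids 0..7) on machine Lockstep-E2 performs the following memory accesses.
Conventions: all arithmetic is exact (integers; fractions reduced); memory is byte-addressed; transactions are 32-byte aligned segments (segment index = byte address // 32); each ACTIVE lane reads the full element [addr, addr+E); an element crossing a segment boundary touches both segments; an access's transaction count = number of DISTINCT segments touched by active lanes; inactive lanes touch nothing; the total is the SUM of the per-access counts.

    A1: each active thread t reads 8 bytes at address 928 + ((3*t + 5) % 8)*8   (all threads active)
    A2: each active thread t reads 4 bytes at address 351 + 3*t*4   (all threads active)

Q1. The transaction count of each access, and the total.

A1: 2 transactions
A2: 4 transactions

Answer: 2,4; total 6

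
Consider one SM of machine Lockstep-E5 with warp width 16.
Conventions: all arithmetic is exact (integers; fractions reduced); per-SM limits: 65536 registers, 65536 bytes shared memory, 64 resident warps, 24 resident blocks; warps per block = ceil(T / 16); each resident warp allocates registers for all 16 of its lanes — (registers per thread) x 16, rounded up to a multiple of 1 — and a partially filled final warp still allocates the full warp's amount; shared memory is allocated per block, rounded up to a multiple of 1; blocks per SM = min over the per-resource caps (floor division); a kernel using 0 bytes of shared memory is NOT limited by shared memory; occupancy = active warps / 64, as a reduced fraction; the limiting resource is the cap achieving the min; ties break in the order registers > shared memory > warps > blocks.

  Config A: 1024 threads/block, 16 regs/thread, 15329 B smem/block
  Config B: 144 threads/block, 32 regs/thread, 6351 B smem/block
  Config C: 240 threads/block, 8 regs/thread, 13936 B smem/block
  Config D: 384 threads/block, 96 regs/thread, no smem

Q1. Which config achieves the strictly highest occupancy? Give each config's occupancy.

occupancies: A 1, B 63/64, C 15/16, D 3/8

Answer: A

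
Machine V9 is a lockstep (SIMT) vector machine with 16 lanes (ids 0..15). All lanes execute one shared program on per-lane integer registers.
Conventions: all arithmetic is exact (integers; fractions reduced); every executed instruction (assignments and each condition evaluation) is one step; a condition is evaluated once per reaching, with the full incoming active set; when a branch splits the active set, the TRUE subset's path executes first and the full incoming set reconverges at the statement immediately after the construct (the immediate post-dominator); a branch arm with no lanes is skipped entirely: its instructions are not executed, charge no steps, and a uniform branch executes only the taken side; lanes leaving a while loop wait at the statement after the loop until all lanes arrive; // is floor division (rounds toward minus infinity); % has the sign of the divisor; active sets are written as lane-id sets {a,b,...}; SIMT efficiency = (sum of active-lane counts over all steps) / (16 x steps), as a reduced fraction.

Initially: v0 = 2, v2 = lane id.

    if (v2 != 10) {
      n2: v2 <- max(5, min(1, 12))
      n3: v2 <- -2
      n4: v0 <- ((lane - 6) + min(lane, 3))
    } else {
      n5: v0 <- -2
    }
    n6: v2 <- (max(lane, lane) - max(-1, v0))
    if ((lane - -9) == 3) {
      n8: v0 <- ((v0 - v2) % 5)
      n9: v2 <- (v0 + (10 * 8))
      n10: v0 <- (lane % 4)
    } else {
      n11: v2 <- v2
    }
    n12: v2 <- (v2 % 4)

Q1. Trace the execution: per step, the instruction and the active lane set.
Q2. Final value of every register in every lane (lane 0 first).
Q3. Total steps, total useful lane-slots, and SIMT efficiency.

step 0: eval (v2 != 10)              {0,1,2,3,4,5,6,7,8,9,10,11,12,13,14,15}
step 1: v2 <- max(5, min(1, 12))     {0,1,2,3,4,5,6,7,8,9,11,12,13,14,15}
step 2: v2 <- -2                     {0,1,2,3,4,5,6,7,8,9,11,12,13,14,15}
step 3: v0 <- ((lane - 6) + min(lane, 3)) {0,1,2,3,4,5,6,7,8,9,11,12,13,14,15}
step 4: v0 <- -2                     {10}
step 5: v2 <- (max(lane, lane) - max(-1, v0)) {0,1,2,3,4,5,6,7,8,9,10,11,12,13,14,15}
step 6: eval ((lane - -9) == 3)      {0,1,2,3,4,5,6,7,8,9,10,11,12,13,14,15}
step 7: v2 <- v2                     {0,1,2,3,4,5,6,7,8,9,10,11,12,13,14,15}
step 8: v2 <- (v2 % 4)               {0,1,2,3,4,5,6,7,8,9,10,11,12,13,14,15}

Answer: 9 steps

v0: -6,-4,-2,0,1,2,3,4,5,6,-2,8,9,10,11,12
v2: 1,2,3,3,3,3,3,3,3,3,3,3,3,3,3,3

steps = 9; useful = 126; efficiency = 126/144 = 7/8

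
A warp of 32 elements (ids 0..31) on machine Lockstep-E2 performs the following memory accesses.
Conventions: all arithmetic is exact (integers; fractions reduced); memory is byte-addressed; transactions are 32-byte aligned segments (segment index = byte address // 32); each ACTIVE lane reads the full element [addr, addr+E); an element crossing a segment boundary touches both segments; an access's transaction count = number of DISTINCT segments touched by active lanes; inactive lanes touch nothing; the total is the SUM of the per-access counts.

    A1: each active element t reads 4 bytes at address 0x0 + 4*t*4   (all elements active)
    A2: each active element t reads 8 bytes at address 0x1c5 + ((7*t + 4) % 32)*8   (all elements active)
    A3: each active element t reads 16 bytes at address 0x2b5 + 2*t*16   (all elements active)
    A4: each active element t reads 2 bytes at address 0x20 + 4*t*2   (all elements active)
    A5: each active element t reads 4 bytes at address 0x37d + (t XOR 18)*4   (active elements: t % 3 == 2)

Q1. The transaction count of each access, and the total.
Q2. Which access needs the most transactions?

A1: 16 transactions
A2: 9 transactions
A3: 33 transactions
A4: 8 transactions
A5: 4 transactions

Answer: 16,9,33,8,4; total 70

Answer: A3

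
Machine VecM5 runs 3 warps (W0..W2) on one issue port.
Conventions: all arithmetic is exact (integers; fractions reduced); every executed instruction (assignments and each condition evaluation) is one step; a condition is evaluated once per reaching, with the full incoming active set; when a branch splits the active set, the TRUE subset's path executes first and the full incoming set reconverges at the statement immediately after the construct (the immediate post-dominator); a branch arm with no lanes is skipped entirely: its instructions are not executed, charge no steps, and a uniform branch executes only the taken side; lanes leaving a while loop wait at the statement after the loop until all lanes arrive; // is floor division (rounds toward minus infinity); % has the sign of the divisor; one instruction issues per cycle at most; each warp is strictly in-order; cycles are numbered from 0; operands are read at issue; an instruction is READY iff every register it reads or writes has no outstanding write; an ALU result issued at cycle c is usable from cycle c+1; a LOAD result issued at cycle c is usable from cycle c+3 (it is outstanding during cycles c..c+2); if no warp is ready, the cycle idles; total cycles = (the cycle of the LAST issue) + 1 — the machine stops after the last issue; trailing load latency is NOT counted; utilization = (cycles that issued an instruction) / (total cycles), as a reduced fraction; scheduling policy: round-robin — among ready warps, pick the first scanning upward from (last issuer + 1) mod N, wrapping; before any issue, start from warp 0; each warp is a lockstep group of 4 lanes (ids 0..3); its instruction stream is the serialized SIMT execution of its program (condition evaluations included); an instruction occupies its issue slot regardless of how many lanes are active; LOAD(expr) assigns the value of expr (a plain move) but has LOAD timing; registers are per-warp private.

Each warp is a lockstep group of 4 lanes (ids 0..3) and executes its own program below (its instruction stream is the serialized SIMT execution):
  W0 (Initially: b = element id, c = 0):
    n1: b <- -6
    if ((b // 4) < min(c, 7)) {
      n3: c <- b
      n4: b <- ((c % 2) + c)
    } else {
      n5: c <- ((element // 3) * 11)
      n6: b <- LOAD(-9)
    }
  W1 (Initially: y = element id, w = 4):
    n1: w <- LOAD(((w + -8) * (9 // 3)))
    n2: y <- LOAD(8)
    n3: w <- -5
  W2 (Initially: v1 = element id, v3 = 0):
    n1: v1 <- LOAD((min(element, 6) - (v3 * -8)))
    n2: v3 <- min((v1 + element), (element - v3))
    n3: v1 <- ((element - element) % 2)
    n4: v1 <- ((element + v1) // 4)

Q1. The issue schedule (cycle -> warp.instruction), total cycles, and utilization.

cycle 0: W0.I0
cycle 1: W1.I0
cycle 2: W2.I0
cycle 3: W0.I1
cycle 4: W1.I1
cycle 5: W2.I1
cycle 6: W0.I2
cycle 7: W1.I2
cycle 8: W2.I2
cycle 9: W0.I3
cycle 10: W2.I3

Answer: 11 cycles, utilization 1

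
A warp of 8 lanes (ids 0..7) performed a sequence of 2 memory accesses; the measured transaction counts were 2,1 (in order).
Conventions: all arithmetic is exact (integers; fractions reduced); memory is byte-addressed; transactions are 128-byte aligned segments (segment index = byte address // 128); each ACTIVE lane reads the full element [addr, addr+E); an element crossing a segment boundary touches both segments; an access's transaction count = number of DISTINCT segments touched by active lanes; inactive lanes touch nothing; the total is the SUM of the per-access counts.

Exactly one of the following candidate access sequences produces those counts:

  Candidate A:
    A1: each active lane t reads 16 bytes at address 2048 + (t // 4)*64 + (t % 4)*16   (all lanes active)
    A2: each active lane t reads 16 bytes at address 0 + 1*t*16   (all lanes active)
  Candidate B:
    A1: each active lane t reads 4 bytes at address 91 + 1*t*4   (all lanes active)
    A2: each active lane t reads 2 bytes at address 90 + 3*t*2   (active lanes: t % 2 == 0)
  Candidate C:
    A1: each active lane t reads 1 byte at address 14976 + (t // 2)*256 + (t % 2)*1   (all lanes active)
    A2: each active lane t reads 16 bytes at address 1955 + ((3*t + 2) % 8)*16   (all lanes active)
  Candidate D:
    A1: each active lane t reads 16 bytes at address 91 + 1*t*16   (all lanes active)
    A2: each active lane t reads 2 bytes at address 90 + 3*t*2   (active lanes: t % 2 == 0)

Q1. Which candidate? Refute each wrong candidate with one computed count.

A: A1 gives 1 transaction, not 2
B: A1 gives 1 transaction, not 2
C: A1 gives 4 transactions, not 2
D: all counts match (2,1)

Answer: D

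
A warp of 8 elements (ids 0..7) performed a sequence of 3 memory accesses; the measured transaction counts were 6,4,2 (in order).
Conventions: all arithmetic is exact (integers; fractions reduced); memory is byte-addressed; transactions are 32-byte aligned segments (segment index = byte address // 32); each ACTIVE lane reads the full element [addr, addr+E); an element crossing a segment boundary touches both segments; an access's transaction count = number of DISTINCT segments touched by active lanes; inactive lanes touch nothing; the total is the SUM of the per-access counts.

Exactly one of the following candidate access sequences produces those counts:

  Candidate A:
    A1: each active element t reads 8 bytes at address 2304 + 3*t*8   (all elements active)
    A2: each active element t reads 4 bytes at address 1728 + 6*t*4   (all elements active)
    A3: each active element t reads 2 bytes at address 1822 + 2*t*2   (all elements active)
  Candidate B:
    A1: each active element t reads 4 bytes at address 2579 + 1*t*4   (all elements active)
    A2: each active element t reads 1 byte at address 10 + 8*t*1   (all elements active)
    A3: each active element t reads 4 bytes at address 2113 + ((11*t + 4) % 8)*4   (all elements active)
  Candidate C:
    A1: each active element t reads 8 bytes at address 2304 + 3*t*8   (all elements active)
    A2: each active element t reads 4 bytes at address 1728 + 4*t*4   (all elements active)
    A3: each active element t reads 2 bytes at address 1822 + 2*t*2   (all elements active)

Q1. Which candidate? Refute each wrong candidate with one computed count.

A: A2 gives 6 transactions, not 4
B: A1 gives 2 transactions, not 6
C: all counts match (6,4,2)

Answer: C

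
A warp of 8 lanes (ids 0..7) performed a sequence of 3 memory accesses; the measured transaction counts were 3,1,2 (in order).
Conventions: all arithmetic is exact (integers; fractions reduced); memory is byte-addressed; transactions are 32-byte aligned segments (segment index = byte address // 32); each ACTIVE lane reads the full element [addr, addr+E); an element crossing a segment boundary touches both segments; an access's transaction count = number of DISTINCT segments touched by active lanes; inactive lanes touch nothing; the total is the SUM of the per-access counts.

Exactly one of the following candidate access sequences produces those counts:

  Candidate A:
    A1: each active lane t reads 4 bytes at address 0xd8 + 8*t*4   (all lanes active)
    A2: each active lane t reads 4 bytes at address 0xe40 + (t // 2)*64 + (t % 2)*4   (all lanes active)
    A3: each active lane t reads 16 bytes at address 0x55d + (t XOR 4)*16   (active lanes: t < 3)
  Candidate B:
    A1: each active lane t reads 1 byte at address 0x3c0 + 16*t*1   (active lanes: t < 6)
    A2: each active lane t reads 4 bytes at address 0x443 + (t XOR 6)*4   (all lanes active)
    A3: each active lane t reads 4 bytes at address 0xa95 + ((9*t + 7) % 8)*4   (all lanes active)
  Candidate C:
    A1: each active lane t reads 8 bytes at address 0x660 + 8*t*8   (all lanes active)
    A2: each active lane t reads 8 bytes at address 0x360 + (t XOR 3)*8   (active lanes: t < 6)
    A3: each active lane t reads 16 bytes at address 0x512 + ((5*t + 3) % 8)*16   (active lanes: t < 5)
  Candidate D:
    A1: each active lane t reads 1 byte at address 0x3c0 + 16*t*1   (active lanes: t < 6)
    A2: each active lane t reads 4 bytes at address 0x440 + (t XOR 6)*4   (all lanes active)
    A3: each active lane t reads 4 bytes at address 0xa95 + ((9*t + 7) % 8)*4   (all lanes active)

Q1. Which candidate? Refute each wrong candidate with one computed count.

A: A1 gives 8 transactions, not 3
B: A2 gives 2 transactions, not 1
C: A1 gives 8 transactions, not 3
D: all counts match (3,1,2)

Answer: D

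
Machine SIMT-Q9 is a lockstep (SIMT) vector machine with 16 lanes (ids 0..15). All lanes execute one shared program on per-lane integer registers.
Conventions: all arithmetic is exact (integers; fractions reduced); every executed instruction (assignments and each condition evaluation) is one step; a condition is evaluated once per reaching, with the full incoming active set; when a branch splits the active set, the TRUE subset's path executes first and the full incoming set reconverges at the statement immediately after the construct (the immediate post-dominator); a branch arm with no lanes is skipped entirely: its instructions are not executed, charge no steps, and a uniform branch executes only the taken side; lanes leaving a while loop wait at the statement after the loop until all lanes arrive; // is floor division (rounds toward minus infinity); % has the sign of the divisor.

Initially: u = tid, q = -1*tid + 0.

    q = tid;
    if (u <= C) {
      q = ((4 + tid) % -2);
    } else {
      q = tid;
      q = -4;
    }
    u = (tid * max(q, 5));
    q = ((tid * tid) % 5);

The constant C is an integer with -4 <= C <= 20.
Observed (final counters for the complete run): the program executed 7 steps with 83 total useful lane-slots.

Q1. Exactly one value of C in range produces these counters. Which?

Answer: C = 12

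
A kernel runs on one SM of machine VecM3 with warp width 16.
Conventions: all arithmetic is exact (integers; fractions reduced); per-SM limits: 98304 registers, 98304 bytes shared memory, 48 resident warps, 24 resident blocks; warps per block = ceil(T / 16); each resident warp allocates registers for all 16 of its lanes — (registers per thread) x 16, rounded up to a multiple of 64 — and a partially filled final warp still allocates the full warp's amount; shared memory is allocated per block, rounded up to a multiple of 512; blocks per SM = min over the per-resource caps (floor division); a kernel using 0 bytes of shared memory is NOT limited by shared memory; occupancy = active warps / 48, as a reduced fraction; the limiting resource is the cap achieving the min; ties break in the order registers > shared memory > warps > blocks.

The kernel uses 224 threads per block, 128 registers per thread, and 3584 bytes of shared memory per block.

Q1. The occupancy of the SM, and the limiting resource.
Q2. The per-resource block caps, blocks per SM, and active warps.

Answer: occupancy 7/8, limited by registers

registers: 3 blocks
shared memory: 27 blocks
warps: 3 blocks
blocks: 24 blocks

Answer: 3 blocks, 42 active warps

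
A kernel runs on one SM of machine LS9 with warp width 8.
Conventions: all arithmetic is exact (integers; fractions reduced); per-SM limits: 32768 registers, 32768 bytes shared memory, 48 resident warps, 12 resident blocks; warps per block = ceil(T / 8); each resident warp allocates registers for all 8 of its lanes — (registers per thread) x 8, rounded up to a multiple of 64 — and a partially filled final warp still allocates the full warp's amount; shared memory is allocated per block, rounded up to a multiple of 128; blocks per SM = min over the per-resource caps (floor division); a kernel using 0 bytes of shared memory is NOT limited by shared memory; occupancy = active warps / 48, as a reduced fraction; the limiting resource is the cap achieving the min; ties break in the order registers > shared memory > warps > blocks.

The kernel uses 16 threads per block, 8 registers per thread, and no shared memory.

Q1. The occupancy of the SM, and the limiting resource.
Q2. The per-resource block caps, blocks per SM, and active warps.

Answer: occupancy 1/2, limited by blocks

registers: 256 blocks
shared memory: no limit (kernel uses none)
warps: 24 blocks
blocks: 12 blocks

Answer: 12 blocks, 24 active warps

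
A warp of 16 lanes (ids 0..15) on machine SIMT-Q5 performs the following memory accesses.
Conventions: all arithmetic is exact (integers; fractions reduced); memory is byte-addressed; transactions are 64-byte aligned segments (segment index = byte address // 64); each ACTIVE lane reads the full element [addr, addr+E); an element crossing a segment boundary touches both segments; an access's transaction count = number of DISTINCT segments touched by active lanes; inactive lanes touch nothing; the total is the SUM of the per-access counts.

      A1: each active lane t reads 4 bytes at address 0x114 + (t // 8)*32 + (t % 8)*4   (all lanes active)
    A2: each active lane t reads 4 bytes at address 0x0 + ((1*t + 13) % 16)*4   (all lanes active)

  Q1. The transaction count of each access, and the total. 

A1: 2 transactions
A2: 1 transaction

Answer: 2,1; total 3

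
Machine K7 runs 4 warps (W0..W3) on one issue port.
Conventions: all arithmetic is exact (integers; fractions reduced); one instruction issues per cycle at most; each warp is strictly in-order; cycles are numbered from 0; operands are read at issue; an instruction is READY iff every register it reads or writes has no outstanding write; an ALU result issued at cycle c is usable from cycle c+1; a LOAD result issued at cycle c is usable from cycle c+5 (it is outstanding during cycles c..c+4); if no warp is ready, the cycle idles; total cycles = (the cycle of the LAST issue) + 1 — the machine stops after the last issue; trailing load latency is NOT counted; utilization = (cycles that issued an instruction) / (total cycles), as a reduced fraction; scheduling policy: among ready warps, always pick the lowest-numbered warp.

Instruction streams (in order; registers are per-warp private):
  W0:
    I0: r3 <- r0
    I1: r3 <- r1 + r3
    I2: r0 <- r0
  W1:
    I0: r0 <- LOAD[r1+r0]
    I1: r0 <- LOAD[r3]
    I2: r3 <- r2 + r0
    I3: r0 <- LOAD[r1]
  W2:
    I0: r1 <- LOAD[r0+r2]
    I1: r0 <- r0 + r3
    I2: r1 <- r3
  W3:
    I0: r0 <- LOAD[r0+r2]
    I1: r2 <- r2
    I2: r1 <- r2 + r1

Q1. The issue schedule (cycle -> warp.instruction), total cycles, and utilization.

cycle 0: W0.I0
cycle 1: W0.I1
cycle 2: W0.I2
cycle 3: W1.I0
cycle 4: W2.I0
cycle 5: W2.I1
cycle 6: W3.I0
cycle 7: W3.I1
cycle 8: W1.I1
cycle 9: W2.I2
cycle 10: W3.I2
cycle 11: idle
cycle 12: idle
cycle 13: W1.I2
cycle 14: W1.I3

Answer: 15 cycles, utilization 13/15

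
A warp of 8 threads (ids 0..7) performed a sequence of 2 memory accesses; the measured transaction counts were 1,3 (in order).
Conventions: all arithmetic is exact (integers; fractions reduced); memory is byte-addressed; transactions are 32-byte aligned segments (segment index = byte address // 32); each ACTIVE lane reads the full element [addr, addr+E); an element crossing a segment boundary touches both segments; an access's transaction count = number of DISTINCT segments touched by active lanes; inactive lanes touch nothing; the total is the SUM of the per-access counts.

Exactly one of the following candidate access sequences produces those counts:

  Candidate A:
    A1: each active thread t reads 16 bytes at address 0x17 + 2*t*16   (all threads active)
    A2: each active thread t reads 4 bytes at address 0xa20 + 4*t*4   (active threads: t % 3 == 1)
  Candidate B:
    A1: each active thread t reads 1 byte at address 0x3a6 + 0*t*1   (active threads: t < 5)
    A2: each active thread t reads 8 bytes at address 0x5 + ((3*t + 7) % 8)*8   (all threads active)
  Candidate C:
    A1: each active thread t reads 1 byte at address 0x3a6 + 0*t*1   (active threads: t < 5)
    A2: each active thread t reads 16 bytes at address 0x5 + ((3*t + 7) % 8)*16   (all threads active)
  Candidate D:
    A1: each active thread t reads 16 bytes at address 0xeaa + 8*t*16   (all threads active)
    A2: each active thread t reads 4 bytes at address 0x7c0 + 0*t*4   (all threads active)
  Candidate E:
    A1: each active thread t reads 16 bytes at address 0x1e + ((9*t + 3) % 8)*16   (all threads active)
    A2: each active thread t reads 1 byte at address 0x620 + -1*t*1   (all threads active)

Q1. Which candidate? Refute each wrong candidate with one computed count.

A: A1 gives 9 transactions, not 1
C: A2 gives 5 transactions, not 3
D: A1 gives 8 transactions, not 1
E: A1 gives 5 transactions, not 1
B: all counts match (1,3)

Answer: B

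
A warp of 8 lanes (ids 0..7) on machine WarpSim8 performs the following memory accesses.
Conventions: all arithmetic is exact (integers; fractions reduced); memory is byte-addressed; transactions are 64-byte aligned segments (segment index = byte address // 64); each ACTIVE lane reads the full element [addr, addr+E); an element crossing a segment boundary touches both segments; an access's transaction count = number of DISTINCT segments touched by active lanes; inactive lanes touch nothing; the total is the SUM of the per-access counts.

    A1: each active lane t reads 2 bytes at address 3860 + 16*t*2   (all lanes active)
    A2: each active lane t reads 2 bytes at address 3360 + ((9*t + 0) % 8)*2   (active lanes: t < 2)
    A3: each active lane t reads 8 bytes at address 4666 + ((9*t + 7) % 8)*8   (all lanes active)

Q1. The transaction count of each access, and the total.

A1: 4 transactions
A2: 1 transaction
A3: 2 transactions

Answer: 4,1,2; total 7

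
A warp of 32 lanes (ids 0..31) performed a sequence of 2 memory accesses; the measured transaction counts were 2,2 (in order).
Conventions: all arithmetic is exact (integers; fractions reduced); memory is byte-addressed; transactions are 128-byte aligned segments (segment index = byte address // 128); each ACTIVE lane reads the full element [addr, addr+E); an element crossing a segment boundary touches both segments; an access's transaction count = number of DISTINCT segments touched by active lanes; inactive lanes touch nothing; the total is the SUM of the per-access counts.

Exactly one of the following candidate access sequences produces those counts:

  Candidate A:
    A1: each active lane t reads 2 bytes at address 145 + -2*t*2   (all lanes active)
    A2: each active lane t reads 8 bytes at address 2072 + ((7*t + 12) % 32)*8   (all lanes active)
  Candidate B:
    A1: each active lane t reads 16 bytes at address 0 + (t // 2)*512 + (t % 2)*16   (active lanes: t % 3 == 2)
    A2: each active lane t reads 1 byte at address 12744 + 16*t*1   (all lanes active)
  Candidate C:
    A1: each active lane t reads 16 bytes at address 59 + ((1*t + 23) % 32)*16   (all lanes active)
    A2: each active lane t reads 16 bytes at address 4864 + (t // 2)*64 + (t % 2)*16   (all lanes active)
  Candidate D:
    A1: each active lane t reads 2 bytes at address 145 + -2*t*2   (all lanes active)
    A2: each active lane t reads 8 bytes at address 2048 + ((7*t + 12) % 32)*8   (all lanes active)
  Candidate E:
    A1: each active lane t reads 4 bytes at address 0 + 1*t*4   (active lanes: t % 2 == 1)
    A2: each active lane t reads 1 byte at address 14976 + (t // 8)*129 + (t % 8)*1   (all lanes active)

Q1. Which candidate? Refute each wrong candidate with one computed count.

A: A2 gives 3 transactions, not 2
B: A1 gives 10 transactions, not 2
C: A1 gives 5 transactions, not 2
E: A1 gives 1 transaction, not 2
D: all counts match (2,2)

Answer: D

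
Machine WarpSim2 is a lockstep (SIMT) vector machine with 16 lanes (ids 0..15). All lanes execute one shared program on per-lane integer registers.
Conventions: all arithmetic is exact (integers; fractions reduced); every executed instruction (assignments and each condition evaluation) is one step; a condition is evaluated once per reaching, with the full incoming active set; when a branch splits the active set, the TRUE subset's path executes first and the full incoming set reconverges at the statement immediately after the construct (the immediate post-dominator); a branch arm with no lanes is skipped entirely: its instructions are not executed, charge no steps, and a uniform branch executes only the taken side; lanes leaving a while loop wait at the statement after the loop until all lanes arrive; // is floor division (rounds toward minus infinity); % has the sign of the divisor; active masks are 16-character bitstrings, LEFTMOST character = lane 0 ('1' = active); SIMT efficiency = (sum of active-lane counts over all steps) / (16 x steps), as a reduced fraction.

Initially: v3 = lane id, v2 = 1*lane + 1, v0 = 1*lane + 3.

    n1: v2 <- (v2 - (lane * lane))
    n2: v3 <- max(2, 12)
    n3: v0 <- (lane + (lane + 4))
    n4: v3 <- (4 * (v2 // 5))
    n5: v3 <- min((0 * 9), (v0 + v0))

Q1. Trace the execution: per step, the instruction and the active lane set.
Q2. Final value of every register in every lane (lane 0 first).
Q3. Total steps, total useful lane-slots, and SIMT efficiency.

step 0: v2 <- (v2 - (lane * lane))   1111111111111111
step 1: v3 <- max(2, 12)             1111111111111111
step 2: v0 <- (lane + (lane + 4))    1111111111111111
step 3: v3 <- (4 * (v2 // 5))        1111111111111111
step 4: v3 <- min((0 * 9), (v0 + v0)) 1111111111111111

Answer: 5 steps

v3: 0,0,0,0,0,0,0,0,0,0,0,0,0,0,0,0
v2: 1,1,-1,-5,-11,-19,-29,-41,-55,-71,-89,-109,-131,-155,-181,-209
v0: 4,6,8,10,12,14,16,18,20,22,24,26,28,30,32,34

steps = 5; useful = 80; efficiency = 80/80 = 1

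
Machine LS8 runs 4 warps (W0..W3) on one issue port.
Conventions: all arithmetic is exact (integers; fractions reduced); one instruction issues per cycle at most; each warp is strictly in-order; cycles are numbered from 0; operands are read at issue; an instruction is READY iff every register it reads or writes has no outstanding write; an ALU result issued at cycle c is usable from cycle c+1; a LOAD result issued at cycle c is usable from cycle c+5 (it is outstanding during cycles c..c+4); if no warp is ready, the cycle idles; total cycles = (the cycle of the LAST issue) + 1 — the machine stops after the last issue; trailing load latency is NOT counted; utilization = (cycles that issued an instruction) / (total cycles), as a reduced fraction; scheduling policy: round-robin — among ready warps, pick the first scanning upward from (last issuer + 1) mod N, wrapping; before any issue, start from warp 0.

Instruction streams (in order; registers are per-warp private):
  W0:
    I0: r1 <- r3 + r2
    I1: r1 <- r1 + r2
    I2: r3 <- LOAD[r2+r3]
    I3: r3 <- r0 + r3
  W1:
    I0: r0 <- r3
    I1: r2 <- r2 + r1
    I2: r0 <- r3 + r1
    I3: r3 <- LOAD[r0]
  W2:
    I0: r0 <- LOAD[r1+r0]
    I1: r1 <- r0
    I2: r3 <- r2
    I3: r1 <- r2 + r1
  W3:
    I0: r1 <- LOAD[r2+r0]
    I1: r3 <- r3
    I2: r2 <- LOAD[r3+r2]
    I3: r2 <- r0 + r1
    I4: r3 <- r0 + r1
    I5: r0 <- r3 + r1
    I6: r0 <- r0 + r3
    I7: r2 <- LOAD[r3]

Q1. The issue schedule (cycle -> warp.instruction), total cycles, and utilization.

cycle 0: W0.I0
cycle 1: W1.I0
cycle 2: W2.I0
cycle 3: W3.I0
cycle 4: W0.I1
cycle 5: W1.I1
cycle 6: W3.I1
cycle 7: W0.I2
cycle 8: W1.I2
cycle 9: W2.I1
cycle 10: W3.I2
cycle 11: W1.I3
cycle 12: W2.I2
cycle 13: W0.I3
cycle 14: W2.I3
cycle 15: W3.I3
cycle 16: W3.I4
cycle 17: W3.I5
cycle 18: W3.I6
cycle 19: W3.I7

Answer: 20 cycles, utilization 1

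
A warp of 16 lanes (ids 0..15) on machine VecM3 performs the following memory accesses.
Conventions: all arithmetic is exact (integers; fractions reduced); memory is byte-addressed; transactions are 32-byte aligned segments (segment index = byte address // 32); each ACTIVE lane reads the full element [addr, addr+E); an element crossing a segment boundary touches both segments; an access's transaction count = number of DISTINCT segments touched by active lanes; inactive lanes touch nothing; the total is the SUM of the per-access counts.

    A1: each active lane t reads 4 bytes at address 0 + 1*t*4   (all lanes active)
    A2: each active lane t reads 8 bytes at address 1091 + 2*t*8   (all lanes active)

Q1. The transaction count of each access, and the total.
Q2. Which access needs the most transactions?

A1: 2 transactions
A2: 8 transactions

Answer: 2,8; total 10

Answer: A2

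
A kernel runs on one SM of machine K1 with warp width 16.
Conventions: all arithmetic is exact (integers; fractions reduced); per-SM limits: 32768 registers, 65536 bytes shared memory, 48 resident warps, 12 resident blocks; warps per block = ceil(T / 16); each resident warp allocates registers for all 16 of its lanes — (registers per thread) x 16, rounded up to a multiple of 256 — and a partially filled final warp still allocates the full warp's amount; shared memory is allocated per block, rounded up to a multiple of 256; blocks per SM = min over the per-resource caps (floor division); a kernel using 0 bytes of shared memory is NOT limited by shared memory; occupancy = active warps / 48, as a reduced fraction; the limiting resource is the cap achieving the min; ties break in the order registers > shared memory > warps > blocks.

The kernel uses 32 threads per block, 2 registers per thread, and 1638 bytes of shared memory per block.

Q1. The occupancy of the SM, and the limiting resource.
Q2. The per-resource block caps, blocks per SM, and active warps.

Answer: occupancy 1/2, limited by blocks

registers: 64 blocks
shared memory: 36 blocks
warps: 24 blocks
blocks: 12 blocks

Answer: 12 blocks, 24 active warps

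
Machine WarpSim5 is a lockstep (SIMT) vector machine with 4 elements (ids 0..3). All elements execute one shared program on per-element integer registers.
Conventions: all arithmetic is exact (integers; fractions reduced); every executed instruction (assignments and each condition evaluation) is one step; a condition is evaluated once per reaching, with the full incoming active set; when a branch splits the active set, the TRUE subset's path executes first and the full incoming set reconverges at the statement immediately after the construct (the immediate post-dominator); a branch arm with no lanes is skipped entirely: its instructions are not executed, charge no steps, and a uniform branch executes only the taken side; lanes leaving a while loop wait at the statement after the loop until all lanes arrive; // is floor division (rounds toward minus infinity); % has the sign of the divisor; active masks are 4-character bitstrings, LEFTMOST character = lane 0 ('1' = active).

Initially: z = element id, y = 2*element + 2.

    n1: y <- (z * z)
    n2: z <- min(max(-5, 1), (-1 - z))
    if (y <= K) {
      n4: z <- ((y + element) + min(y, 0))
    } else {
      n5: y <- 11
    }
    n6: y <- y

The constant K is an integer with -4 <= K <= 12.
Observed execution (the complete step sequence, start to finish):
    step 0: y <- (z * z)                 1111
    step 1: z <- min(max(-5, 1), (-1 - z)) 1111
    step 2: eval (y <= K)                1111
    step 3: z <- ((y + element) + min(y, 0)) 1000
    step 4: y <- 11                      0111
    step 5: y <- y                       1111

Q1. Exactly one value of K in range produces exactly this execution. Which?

Answer: K = 0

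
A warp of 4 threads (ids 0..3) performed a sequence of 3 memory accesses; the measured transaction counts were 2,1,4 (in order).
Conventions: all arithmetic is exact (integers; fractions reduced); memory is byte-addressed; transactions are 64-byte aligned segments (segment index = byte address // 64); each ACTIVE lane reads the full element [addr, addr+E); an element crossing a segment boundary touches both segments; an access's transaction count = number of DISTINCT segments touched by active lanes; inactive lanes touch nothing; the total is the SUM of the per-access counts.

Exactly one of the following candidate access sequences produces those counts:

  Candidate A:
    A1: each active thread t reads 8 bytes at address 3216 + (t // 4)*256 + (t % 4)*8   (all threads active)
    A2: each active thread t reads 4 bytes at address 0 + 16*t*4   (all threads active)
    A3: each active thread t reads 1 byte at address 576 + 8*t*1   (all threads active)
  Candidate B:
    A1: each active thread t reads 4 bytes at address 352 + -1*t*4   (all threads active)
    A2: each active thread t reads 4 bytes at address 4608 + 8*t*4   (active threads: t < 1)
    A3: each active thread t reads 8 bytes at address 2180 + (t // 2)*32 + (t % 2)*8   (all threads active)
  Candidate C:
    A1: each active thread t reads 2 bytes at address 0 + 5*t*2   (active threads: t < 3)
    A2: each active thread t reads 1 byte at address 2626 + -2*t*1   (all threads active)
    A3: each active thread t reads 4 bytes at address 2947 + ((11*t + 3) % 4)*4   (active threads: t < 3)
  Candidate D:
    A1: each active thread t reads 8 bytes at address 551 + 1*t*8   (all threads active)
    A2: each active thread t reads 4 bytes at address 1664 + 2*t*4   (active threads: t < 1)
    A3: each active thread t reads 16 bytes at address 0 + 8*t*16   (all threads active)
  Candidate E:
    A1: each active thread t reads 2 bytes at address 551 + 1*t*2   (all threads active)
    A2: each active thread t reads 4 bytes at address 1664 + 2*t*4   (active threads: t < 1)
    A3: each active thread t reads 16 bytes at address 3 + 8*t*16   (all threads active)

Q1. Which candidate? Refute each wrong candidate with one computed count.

A: A1 gives 1 transaction, not 2
B: A1 gives 1 transaction, not 2
C: A1 gives 1 transaction, not 2
E: A1 gives 1 transaction, not 2
D: all counts match (2,1,4)

Answer: D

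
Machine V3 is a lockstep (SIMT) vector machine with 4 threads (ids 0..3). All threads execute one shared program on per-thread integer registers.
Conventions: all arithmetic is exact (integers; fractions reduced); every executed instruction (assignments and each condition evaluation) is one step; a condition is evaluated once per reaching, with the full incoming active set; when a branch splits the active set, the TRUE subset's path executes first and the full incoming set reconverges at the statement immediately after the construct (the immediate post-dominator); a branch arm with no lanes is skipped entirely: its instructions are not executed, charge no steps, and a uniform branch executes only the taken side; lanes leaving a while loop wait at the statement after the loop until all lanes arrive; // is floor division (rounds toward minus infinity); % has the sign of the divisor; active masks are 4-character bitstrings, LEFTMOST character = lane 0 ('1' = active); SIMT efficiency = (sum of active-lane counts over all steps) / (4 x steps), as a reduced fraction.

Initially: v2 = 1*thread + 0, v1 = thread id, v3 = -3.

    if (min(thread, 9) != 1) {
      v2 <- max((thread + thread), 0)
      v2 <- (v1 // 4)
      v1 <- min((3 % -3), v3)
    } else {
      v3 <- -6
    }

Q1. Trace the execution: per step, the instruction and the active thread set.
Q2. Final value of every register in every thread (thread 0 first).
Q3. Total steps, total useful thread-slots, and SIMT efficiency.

step 0: eval (min(thread, 9) != 1)   1111
step 1: v2 <- max((thread + thread), 0) 1011
step 2: v2 <- (v1 // 4)              1011
step 3: v1 <- min((3 % -3), v3)      1011
step 4: v3 <- -6                     0100

Answer: 5 steps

v2: 0,1,0,0
v1: -3,1,-3,-3
v3: -3,-6,-3,-3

steps = 5; useful = 14; efficiency = 14/20 = 7/10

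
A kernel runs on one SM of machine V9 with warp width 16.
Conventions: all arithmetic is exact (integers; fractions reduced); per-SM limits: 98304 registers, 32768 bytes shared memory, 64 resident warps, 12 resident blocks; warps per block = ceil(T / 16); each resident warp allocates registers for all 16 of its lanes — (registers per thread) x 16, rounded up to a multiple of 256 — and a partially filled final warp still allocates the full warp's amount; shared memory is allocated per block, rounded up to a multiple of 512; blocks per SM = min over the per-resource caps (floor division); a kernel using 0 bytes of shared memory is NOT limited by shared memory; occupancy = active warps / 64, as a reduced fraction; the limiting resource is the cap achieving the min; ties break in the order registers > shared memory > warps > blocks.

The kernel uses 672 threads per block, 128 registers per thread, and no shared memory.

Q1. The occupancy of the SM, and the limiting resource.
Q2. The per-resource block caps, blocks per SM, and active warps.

Answer: occupancy 21/32, limited by registers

registers: 1 block
shared memory: no limit (kernel uses none)
warps: 1 block
blocks: 12 blocks

Answer: 1 block, 42 active warps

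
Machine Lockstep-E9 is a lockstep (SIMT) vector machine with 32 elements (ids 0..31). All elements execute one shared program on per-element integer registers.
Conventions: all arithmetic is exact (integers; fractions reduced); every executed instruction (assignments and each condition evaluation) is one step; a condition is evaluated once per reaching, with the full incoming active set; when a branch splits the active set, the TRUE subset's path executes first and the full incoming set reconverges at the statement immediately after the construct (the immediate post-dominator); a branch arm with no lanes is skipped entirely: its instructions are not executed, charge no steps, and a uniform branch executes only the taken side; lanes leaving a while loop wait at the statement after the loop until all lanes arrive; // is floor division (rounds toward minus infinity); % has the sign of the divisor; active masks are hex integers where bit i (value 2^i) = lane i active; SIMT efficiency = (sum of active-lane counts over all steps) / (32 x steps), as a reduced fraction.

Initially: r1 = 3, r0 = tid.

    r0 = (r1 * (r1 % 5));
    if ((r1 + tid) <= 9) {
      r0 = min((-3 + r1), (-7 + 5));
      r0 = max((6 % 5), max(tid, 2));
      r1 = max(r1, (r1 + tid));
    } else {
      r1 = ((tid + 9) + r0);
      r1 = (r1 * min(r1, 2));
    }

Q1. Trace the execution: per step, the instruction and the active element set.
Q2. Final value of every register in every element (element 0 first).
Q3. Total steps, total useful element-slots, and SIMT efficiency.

step 0: r0 <- (r1 * (r1 % 5))        0xffffffff
step 1: eval ((r1 + tid) <= 9)       0xffffffff
step 2: r0 <- min((-3 + r1), (-7 + 5)) 0x0000007f
step 3: r0 <- max((6 % 5), max(tid, 2)) 0x0000007f
step 4: r1 <- max(r1, (r1 + tid))    0x0000007f
step 5: r1 <- ((tid + 9) + r0)       0xffffff80
step 6: r1 <- (r1 * min(r1, 2))      0xffffff80

Answer: 7 steps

r1: 3,4,5,6,7,8,9,50,52,54,56,58,60,62,64,66,68,70,72,74,76,78,80,82,84,86,88,90,92,94,96,98
r0: 2,2,2,3,4,5,6,9,9,9,9,9,9,9,9,9,9,9,9,9,9,9,9,9,9,9,9,9,9,9,9,9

steps = 7; useful = 135; efficiency = 135/224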